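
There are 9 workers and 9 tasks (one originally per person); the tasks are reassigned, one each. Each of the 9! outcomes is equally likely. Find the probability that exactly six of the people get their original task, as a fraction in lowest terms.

1/2160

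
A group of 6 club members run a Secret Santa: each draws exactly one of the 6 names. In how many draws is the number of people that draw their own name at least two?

Sum C(6,i)·!(6-i) for i = 2..6:
  i=2: C(6,2)·!4 = 15·9 = 135
  i=3: C(6,3)·!3 = 20·2 = 40
  i=4: C(6,4)·!2 = 15·1 = 15
  i=5: C(6,5)·!1 = 6·0 = 0
  i=6: C(6,6)·!0 = 1·1 = 1
Total = 191.

191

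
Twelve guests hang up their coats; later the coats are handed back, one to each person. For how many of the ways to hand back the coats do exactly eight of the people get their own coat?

4455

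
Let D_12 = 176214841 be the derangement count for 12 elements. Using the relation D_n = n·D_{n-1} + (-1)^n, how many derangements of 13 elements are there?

2290792932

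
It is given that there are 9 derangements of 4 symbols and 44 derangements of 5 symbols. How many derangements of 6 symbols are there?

265

D_6 = (6-1)·(D_5 + D_4) = 5·(44 + 9) = 5·53 = 265.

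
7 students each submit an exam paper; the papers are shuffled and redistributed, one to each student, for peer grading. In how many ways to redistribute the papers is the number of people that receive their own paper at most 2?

4633

Sum C(7,i)·!(7-i) for i = 0..2:
  i=0: C(7,0)·!7 = 1·1854 = 1854
  i=1: C(7,1)·!6 = 7·265 = 1855
  i=2: C(7,2)·!5 = 21·44 = 924
Total = 4633.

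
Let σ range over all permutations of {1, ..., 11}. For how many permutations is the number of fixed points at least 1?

25232230

# with exactly i fixed is C(11,i)·!(11-i); sum over i=1..11:
  i=1: C(11,1)·!10 = 11·1334961 = 14684571
  i=2: C(11,2)·!9 = 55·133496 = 7342280
  i=3: C(11,3)·!8 = 165·14833 = 2447445
  i=4: C(11,4)·!7 = 330·1854 = 611820
  i=5: C(11,5)·!6 = 462·265 = 122430
  i=6: C(11,6)·!5 = 462·44 = 20328
  i=7: C(11,7)·!4 = 330·9 = 2970
  i=8: C(11,8)·!3 = 165·2 = 330
  i=9: C(11,9)·!2 = 55·1 = 55
  i=10: C(11,10)·!1 = 11·0 = 0
  i=11: C(11,11)·!0 = 1·1 = 1
Total = 25232230.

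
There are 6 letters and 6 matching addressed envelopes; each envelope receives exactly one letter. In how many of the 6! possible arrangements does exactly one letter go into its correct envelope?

Choose which one of the 6 is fixed: C(6,1) = 6.
The remaining 5 must be deranged: !5 = 44.
Total: 6 × 44 = 264.

264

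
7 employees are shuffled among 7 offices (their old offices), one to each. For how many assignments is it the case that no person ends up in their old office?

1854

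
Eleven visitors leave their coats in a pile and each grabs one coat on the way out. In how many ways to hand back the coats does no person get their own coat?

14684570

Use !n = (n-1)(!(n-1) + !(n-2)).
!11 = 10·(1334961 + 133496) = 10·1468457 = 14684570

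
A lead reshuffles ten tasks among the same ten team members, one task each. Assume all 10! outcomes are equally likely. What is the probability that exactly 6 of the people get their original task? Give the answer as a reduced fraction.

1/1920

Favorable outcomes: C(10,6)·!4 = 210·9 = 1890.
Total outcomes: 10! = 3628800.
Probability = 1890/3628800 = 1/1920.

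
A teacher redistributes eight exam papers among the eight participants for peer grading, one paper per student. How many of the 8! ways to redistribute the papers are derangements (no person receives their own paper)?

14833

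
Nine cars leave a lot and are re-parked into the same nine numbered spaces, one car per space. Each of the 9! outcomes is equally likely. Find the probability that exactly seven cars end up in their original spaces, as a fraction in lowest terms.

Favorable outcomes: C(9,7)·!2 = 36·1 = 36.
Total outcomes: 9! = 362880.
Probability = 36/362880 = 1/10080.

1/10080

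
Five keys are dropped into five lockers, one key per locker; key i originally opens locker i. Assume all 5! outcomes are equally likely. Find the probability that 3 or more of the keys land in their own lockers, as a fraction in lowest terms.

Favorable outcomes: Σ_{i≥3} C(5,i)·!(5-i) = 10·1 + 5·0 + 1·1 = 11.
Total outcomes: 5! = 120.
Probability = 11/120 = 11/120.

11/120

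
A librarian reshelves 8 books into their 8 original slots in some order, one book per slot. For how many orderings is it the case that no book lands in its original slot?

!8 = 8! · Σ_{k=0}^{8} (-1)^k/k!
= 8! - 8!/1! + 8!/2! - 8!/3! + 8!/4! - 8!/5! + 8!/6! - 8!/7! + 8!/8!
= 40320 - 40320 + 20160 - 6720 + 1680 - 336 + 56 - 8 + 1
= 14833

14833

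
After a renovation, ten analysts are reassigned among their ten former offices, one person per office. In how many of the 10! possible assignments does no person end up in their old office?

The number of derangements of 10 is !10 = Σ_{k=0}^{10} (-1)^k·10!/k!
= 10! - 10!/1! + 10!/2! - 10!/3! + 10!/4! - 10!/5! + 10!/6! - 10!/7! + 10!/8! - 10!/9! + 10!/10!
= 3628800 - 3628800 + 1814400 - 604800 + 151200 - 30240 + 5040 - 720 + 90 - 10 + 1
= 1334961

1334961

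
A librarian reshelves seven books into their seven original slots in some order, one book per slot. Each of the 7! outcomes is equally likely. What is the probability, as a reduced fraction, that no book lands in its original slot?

103/280

Favorable outcomes: !7 = 1854.
Total outcomes: 7! = 5040.
Probability = 1854/5040 = 103/280.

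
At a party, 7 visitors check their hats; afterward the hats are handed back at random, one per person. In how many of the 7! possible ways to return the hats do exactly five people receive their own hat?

Pick the 5 fixed positions: C(7,5) = 21 ways.
The remaining 2 must be deranged: !2 = 1.
Total: 21 × 1 = 21.

21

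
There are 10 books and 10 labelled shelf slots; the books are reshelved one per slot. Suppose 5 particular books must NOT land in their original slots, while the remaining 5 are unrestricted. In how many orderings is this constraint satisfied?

Inclusion-exclusion on the 5 forbidden self-matches:
Σ_{j=0}^{5} (-1)^j C(5,j)(10-j)!
= C(5,0)·10! - C(5,1)·9! + C(5,2)·8! - C(5,3)·7! + C(5,4)·6! - C(5,5)·5!
= 3628800 - 1814400 + 403200 - 50400 + 3600 - 120
= 2170680

2170680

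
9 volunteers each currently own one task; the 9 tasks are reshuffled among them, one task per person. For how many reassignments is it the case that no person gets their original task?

The subfactorial !9 = [9!/e] (nearest integer).
9! = 362880, and 362880/e ≈ 133496.09, so !9 = 133496.

133496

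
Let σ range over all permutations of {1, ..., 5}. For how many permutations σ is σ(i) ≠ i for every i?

By inclusion-exclusion, !5 = Σ (-1)^k · 5!/k! for k=0..5
= 5! - 5!/1! + 5!/2! - 5!/3! + 5!/4! - 5!/5!
= 120 - 120 + 60 - 20 + 5 - 1
= 44

44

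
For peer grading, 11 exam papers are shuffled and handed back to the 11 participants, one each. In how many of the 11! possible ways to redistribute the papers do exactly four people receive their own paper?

611820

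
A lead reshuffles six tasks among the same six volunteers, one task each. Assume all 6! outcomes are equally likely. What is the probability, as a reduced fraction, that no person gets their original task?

53/144

Favorable outcomes: !6 = 265.
Total outcomes: 6! = 720.
Probability = 265/720 = 53/144.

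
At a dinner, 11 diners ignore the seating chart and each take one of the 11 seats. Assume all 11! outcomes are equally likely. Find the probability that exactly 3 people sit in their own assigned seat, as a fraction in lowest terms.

2119/34560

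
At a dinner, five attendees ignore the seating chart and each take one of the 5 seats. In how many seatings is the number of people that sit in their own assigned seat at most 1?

89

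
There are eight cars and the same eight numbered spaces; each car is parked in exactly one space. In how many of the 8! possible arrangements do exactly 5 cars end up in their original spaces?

112

Pick the 5 fixed positions: C(8,5) = 56 ways.
The other 3 form a derangement: !3 = 2.
Total: 56 × 2 = 112.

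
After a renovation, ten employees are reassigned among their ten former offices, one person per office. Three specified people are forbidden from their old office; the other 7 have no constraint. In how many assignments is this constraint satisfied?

2656080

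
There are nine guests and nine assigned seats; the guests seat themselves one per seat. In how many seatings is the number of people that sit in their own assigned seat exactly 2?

66744

Choose which 2 of the 9 are fixed: C(9,2) = 36.
The remaining 7 must be deranged: !7 = 1854.
Total: 36 × 1854 = 66744.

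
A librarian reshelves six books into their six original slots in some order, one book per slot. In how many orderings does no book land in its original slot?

265

Recurrence: !6 = 6·!5 + (-1)^6.
!6 = 6·44 + 1 = 265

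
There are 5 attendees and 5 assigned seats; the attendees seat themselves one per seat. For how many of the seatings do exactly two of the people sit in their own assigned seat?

20

Pick the 2 fixed positions: C(5,2) = 10 ways.
The other 3 form a derangement: !3 = 2.
Total: 10 × 2 = 20.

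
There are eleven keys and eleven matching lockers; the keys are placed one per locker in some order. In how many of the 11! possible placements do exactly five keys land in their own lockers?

122430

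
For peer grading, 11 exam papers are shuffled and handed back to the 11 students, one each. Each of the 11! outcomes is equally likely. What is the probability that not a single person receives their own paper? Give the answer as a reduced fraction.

Favorable outcomes: !11 = 14684570.
Total outcomes: 11! = 39916800.
Probability = 14684570/39916800 = 1468457/3991680.

1468457/3991680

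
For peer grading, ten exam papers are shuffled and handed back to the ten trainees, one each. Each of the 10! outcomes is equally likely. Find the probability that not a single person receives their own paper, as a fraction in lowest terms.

Favorable outcomes: !10 = 1334961.
Total outcomes: 10! = 3628800.
Probability = 1334961/3628800 = 16481/44800.

16481/44800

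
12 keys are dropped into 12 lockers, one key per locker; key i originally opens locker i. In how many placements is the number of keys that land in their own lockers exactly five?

1468368

Pick the 5 fixed positions: C(12,5) = 792 ways.
The other 7 form a derangement: !7 = 1854.
Total: 792 × 1854 = 1468368.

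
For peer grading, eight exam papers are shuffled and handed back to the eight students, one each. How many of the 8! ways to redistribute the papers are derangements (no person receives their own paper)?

!8 is the nearest integer to 8!/e.
8! = 40320, and 40320/e ≈ 14832.90, so !8 = 14833.

14833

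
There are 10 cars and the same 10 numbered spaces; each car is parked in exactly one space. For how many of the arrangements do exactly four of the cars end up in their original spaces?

Choose which 4 of the 10 are fixed: C(10,4) = 210.
The other 6 form a derangement: !6 = 265.
Total: 210 × 265 = 55650.

55650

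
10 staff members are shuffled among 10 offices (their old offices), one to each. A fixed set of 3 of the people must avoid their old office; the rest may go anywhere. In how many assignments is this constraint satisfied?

2656080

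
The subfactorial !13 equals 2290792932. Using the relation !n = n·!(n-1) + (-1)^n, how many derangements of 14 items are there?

!14 = 14·2290792932 + 1 = 32071101049.

32071101049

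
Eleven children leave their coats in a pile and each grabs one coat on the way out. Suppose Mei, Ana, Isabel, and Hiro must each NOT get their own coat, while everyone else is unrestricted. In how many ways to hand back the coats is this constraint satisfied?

27422640

Inclusion-exclusion on the 4 forbidden self-matches:
Σ_{j=0}^{4} (-1)^j C(4,j)(11-j)!
= C(4,0)·11! - C(4,1)·10! + C(4,2)·9! - C(4,3)·8! + C(4,4)·7!
= 39916800 - 14515200 + 2177280 - 161280 + 5040
= 27422640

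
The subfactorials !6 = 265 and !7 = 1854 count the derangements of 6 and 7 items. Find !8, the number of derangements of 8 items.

!8 = (8-1)·(!7 + !6) = 7·(1854 + 265) = 7·2119 = 14833.

14833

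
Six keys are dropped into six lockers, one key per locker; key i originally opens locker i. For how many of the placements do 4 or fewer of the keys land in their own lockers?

719

Sum C(6,i)·!(6-i) for i = 0..4:
  i=0: C(6,0)·!6 = 1·265 = 265
  i=1: C(6,1)·!5 = 6·44 = 264
  i=2: C(6,2)·!4 = 15·9 = 135
  i=3: C(6,3)·!3 = 20·2 = 40
  i=4: C(6,4)·!2 = 15·1 = 15
Total = 719.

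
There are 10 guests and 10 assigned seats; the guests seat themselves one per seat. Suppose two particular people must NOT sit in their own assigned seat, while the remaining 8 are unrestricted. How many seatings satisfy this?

2943360

Let A_j be the event that the j-th constrained one is fixed. By inclusion-exclusion over the 2 events:
Σ_{j=0}^{2} (-1)^j C(2,j)(10-j)!
= C(2,0)·10! - C(2,1)·9! + C(2,2)·8!
= 3628800 - 725760 + 40320
= 2943360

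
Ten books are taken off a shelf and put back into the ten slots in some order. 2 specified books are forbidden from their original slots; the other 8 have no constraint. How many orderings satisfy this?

Let A_j be the event that the j-th constrained one is fixed. By inclusion-exclusion over the 2 events:
Σ_{j=0}^{2} (-1)^j C(2,j)(10-j)!
= C(2,0)·10! - C(2,1)·9! + C(2,2)·8!
= 3628800 - 725760 + 40320
= 2943360

2943360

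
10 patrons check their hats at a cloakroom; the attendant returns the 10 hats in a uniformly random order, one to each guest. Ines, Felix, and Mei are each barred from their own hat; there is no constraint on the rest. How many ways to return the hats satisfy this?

Let A_j be the event that the j-th constrained one is fixed. By inclusion-exclusion over the 3 events:
Σ_{j=0}^{3} (-1)^j C(3,j)(10-j)!
= C(3,0)·10! - C(3,1)·9! + C(3,2)·8! - C(3,3)·7!
= 3628800 - 1088640 + 120960 - 5040
= 2656080

2656080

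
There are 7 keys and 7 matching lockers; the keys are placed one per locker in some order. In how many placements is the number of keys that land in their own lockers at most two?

4633

Sum C(7,i)·!(7-i) for i = 0..2:
  i=0: C(7,0)·!7 = 1·1854 = 1854
  i=1: C(7,1)·!6 = 7·265 = 1855
  i=2: C(7,2)·!5 = 21·44 = 924
Total = 4633.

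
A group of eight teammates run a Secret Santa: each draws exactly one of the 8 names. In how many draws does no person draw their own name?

14833

The subfactorial !8 = [8!/e] (nearest integer).
8! = 40320, and 40320/e ≈ 14832.90, so !8 = 14833.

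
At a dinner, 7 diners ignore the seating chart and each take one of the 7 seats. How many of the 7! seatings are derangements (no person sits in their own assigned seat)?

1854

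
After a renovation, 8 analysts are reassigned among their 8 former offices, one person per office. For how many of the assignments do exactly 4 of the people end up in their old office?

630

Pick the 4 fixed positions: C(8,4) = 70 ways.
The other 4 form a derangement: !4 = 9.
Total: 70 × 9 = 630.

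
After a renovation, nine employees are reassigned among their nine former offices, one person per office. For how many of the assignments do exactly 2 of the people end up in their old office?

66744

Pick the 2 fixed positions: C(9,2) = 36 ways.
The remaining 7 must be deranged: !7 = 1854.
Total: 36 × 1854 = 66744.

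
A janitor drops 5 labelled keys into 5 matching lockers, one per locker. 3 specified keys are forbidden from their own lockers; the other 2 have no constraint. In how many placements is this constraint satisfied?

64

Let A_j be the event that the j-th constrained one is fixed. By inclusion-exclusion over the 3 events:
Σ_{j=0}^{3} (-1)^j C(3,j)(5-j)!
= C(3,0)·5! - C(3,1)·4! + C(3,2)·3! - C(3,3)·2!
= 120 - 72 + 18 - 2
= 64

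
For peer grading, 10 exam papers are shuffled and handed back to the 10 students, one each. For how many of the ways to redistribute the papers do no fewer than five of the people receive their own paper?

13264

Sum C(10,i)·!(10-i) for i = 5..10:
  i=5: C(10,5)·!5 = 252·44 = 11088
  i=6: C(10,6)·!4 = 210·9 = 1890
  i=7: C(10,7)·!3 = 120·2 = 240
  i=8: C(10,8)·!2 = 45·1 = 45
  i=9: C(10,9)·!1 = 10·0 = 0
  i=10: C(10,10)·!0 = 1·1 = 1
Total = 13264.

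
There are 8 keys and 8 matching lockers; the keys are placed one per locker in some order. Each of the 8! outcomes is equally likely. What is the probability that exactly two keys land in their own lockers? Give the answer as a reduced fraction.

53/288

Favorable outcomes: C(8,2)·!6 = 28·265 = 7420.
Total outcomes: 8! = 40320.
Probability = 7420/40320 = 53/288.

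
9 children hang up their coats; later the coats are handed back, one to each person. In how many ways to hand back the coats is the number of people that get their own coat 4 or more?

Sum C(9,i)·!(9-i) for i = 4..9:
  i=4: C(9,4)·!5 = 126·44 = 5544
  i=5: C(9,5)·!4 = 126·9 = 1134
  i=6: C(9,6)·!3 = 84·2 = 168
  i=7: C(9,7)·!2 = 36·1 = 36
  i=8: C(9,8)·!1 = 9·0 = 0
  i=9: C(9,9)·!0 = 1·1 = 1
Total = 6883.

6883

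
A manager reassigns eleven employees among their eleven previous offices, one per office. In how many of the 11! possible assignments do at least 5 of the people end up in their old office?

Sum C(11,i)·!(11-i) for i = 5..11:
  i=5: C(11,5)·!6 = 462·265 = 122430
  i=6: C(11,6)·!5 = 462·44 = 20328
  i=7: C(11,7)·!4 = 330·9 = 2970
  i=8: C(11,8)·!3 = 165·2 = 330
  i=9: C(11,9)·!2 = 55·1 = 55
  i=10: C(11,10)·!1 = 11·0 = 0
  i=11: C(11,11)·!0 = 1·1 = 1
Total = 146114.

146114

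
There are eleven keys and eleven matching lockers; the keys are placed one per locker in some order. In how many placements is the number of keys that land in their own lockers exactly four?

Choose which 4 of the 11 are fixed: C(11,4) = 330.
The remaining 7 must be deranged: !7 = 1854.
Total: 330 × 1854 = 611820.

611820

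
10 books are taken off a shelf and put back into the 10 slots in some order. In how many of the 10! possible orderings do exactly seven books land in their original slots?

240

Pick the 7 fixed positions: C(10,7) = 120 ways.
The other 3 form a derangement: !3 = 2.
Total: 120 × 2 = 240.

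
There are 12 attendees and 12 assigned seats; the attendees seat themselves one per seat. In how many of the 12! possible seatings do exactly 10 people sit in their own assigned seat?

66

Choose which 10 of the 12 are fixed: C(12,10) = 66.
The remaining 2 must be deranged: !2 = 1.
Total: 66 × 1 = 66.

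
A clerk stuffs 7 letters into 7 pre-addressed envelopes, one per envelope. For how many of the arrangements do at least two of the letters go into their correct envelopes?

1331

Sum C(7,i)·!(7-i) for i = 2..7:
  i=2: C(7,2)·!5 = 21·44 = 924
  i=3: C(7,3)·!4 = 35·9 = 315
  i=4: C(7,4)·!3 = 35·2 = 70
  i=5: C(7,5)·!2 = 21·1 = 21
  i=6: C(7,6)·!1 = 7·0 = 0
  i=7: C(7,7)·!0 = 1·1 = 1
Total = 1331.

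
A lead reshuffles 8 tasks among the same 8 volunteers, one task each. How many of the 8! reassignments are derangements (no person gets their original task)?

14833

!8 = 8! · Σ_{k=0}^{8} (-1)^k/k!
= 8! - 8!/1! + 8!/2! - 8!/3! + 8!/4! - 8!/5! + 8!/6! - 8!/7! + 8!/8!
= 40320 - 40320 + 20160 - 6720 + 1680 - 336 + 56 - 8 + 1
= 14833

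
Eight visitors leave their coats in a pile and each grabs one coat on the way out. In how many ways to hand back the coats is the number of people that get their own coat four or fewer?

40179

Sum C(8,i)·!(8-i) for i = 0..4:
  i=0: C(8,0)·!8 = 1·14833 = 14833
  i=1: C(8,1)·!7 = 8·1854 = 14832
  i=2: C(8,2)·!6 = 28·265 = 7420
  i=3: C(8,3)·!5 = 56·44 = 2464
  i=4: C(8,4)·!4 = 70·9 = 630
Total = 40179.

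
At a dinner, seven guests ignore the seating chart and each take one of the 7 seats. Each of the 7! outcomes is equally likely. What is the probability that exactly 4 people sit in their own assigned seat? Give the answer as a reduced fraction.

1/72

Favorable outcomes: C(7,4)·!3 = 35·2 = 70.
Total outcomes: 7! = 5040.
Probability = 70/5040 = 1/72.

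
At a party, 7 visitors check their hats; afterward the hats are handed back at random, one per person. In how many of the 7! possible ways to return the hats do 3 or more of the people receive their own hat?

407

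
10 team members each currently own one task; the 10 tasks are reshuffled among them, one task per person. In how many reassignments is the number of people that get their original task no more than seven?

Sum C(10,i)·!(10-i) for i = 0..7:
  i=0: C(10,0)·!10 = 1·1334961 = 1334961
  i=1: C(10,1)·!9 = 10·133496 = 1334960
  i=2: C(10,2)·!8 = 45·14833 = 667485
  i=3: C(10,3)·!7 = 120·1854 = 222480
  i=4: C(10,4)·!6 = 210·265 = 55650
  i=5: C(10,5)·!5 = 252·44 = 11088
  i=6: C(10,6)·!4 = 210·9 = 1890
  i=7: C(10,7)·!3 = 120·2 = 240
Total = 3628754.

3628754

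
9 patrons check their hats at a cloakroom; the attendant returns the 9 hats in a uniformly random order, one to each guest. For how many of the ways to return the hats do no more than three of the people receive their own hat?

355997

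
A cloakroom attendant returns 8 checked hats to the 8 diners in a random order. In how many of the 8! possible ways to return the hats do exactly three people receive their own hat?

2464

Pick the 3 fixed positions: C(8,3) = 56 ways.
The remaining 5 must be deranged: !5 = 44.
Total: 56 × 44 = 2464.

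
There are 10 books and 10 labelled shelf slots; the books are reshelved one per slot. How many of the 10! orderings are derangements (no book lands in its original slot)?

1334961

!10 = 10! · Σ_{k=0}^{10} (-1)^k/k!
= 10! - 10!/1! + 10!/2! - 10!/3! + 10!/4! - 10!/5! + 10!/6! - 10!/7! + 10!/8! - 10!/9! + 10!/10!
= 3628800 - 3628800 + 1814400 - 604800 + 151200 - 30240 + 5040 - 720 + 90 - 10 + 1
= 1334961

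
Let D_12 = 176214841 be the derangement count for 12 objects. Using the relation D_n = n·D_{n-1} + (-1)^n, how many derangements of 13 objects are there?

D_13 = 13·176214841 - 1 = 2290792932.

2290792932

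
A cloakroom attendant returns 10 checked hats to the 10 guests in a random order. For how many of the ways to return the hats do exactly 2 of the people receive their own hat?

Choose which 2 of the 10 are fixed: C(10,2) = 45.
The other 8 form a derangement: !8 = 14833.
Total: 45 × 14833 = 667485.

667485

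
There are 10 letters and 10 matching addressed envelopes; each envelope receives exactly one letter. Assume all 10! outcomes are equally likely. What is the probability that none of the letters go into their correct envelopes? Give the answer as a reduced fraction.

16481/44800

Favorable outcomes: !10 = 1334961.
Total outcomes: 10! = 3628800.
Probability = 1334961/3628800 = 16481/44800.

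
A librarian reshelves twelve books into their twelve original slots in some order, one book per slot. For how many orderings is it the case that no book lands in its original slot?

176214841

The subfactorial !12 = [12!/e] (nearest integer).
12! = 479001600, and 479001600/e ≈ 176214840.93, so !12 = 176214841.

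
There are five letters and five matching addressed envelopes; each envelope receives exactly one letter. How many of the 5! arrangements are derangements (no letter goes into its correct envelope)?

The subfactorial !5 = [5!/e] (nearest integer).
5! = 120, and 120/e ≈ 44.15, so !5 = 44.

44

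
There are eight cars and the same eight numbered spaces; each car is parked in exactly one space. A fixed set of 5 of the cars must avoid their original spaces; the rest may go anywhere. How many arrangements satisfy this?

Inclusion-exclusion on the 5 forbidden self-matches:
Σ_{j=0}^{5} (-1)^j C(5,j)(8-j)!
= C(5,0)·8! - C(5,1)·7! + C(5,2)·6! - C(5,3)·5! + C(5,4)·4! - C(5,5)·3!
= 40320 - 25200 + 7200 - 1200 + 120 - 6
= 21234

21234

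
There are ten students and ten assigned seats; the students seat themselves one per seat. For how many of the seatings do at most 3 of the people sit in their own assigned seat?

Sum C(10,i)·!(10-i) for i = 0..3:
  i=0: C(10,0)·!10 = 1·1334961 = 1334961
  i=1: C(10,1)·!9 = 10·133496 = 1334960
  i=2: C(10,2)·!8 = 45·14833 = 667485
  i=3: C(10,3)·!7 = 120·1854 = 222480
Total = 3559886.

3559886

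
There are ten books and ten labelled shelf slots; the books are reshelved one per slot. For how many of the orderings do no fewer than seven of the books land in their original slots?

286

Sum C(10,i)·!(10-i) for i = 7..10:
  i=7: C(10,7)·!3 = 120·2 = 240
  i=8: C(10,8)·!2 = 45·1 = 45
  i=9: C(10,9)·!1 = 10·0 = 0
  i=10: C(10,10)·!0 = 1·1 = 1
Total = 286.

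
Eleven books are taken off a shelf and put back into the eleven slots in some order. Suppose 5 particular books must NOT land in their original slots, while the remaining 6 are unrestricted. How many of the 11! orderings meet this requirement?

25022880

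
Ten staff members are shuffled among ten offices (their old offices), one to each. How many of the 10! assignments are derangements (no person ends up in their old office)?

1334961

By inclusion-exclusion, !10 = Σ (-1)^k · 10!/k! for k=0..10
= 10! - 10!/1! + 10!/2! - 10!/3! + 10!/4! - 10!/5! + 10!/6! - 10!/7! + 10!/8! - 10!/9! + 10!/10!
= 3628800 - 3628800 + 1814400 - 604800 + 151200 - 30240 + 5040 - 720 + 90 - 10 + 1
= 1334961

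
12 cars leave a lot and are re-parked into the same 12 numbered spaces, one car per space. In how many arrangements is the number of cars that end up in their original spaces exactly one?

Pick the single fixed position: C(12,1) = 12 ways.
The remaining 11 must be deranged: !11 = 14684570.
Total: 12 × 14684570 = 176214840.

176214840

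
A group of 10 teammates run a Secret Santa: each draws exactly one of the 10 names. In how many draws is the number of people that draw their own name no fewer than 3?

291394

# with exactly i fixed is C(10,i)·!(10-i); sum over i=3..10:
  i=3: C(10,3)·!7 = 120·1854 = 222480
  i=4: C(10,4)·!6 = 210·265 = 55650
  i=5: C(10,5)·!5 = 252·44 = 11088
  i=6: C(10,6)·!4 = 210·9 = 1890
  i=7: C(10,7)·!3 = 120·2 = 240
  i=8: C(10,8)·!2 = 45·1 = 45
  i=9: C(10,9)·!1 = 10·0 = 0
  i=10: C(10,10)·!0 = 1·1 = 1
Total = 291394.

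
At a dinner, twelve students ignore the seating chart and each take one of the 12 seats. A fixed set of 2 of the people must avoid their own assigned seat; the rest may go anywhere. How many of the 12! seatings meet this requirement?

Inclusion-exclusion on the 2 forbidden self-matches:
Σ_{j=0}^{2} (-1)^j C(2,j)(12-j)!
= C(2,0)·12! - C(2,1)·11! + C(2,2)·10!
= 479001600 - 79833600 + 3628800
= 402796800

402796800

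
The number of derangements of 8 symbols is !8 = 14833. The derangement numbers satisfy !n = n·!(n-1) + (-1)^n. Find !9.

133496

!9 = 9·14833 - 1 = 133496.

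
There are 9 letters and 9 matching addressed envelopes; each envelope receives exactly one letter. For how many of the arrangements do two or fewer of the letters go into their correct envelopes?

Sum C(9,i)·!(9-i) for i = 0..2:
  i=0: C(9,0)·!9 = 1·133496 = 133496
  i=1: C(9,1)·!8 = 9·14833 = 133497
  i=2: C(9,2)·!7 = 36·1854 = 66744
Total = 333737.

333737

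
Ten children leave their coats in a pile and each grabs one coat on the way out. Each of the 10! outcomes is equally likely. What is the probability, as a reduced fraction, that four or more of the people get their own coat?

34457/1814400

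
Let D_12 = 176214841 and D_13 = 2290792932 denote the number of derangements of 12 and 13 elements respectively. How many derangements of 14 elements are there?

32071101049

D_14 = (14-1)·(D_13 + D_12) = 13·(2290792932 + 176214841) = 13·2467007773 = 32071101049.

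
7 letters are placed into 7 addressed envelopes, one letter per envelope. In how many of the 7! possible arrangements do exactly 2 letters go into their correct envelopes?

Choose which 2 of the 7 are fixed: C(7,2) = 21.
The other 5 form a derangement: !5 = 44.
Total: 21 × 44 = 924.

924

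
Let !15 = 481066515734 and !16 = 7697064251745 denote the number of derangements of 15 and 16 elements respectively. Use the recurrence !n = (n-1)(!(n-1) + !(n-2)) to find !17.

130850092279664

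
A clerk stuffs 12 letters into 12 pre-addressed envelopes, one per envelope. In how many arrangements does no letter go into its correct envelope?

176214841

Use !n = n·!(n-1) + (-1)^n.
!12 = 12·14684570 + 1 = 176214841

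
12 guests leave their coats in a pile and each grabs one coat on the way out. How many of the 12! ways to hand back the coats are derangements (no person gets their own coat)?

The subfactorial !12 = [12!/e] (nearest integer).
12! = 479001600, and 479001600/e ≈ 176214840.93, so !12 = 176214841.

176214841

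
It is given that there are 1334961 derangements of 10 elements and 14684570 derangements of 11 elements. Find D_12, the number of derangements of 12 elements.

176214841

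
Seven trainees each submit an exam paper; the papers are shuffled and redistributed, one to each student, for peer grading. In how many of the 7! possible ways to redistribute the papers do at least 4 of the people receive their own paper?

92

Sum C(7,i)·!(7-i) for i = 4..7:
  i=4: C(7,4)·!3 = 35·2 = 70
  i=5: C(7,5)·!2 = 21·1 = 21
  i=6: C(7,6)·!1 = 7·0 = 0
  i=7: C(7,7)·!0 = 1·1 = 1
Total = 92.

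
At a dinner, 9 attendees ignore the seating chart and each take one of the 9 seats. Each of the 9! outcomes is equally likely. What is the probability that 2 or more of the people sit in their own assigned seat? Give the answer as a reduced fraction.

Favorable outcomes: Σ_{i≥2} C(9,i)·!(9-i) = 36·1854 + 84·265 + 126·44 + 126·9 + 84·2 + 36·1 + 9·0 + 1·1 = 95887.
Total outcomes: 9! = 362880.
Probability = 95887/362880 = 95887/362880.

95887/362880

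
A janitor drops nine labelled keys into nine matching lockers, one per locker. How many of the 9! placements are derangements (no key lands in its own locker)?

133496

!9 = 9! · Σ_{k=0}^{9} (-1)^k/k!
= 9! - 9!/1! + 9!/2! - 9!/3! + 9!/4! - 9!/5! + 9!/6! - 9!/7! + 9!/8! - 9!/9!
= 362880 - 362880 + 181440 - 60480 + 15120 - 3024 + 504 - 72 + 9 - 1
= 133496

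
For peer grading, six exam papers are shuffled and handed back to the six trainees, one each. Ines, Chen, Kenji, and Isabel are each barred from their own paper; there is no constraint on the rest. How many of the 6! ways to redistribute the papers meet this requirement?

362

Inclusion-exclusion on the 4 forbidden self-matches:
Σ_{j=0}^{4} (-1)^j C(4,j)(6-j)!
= C(4,0)·6! - C(4,1)·5! + C(4,2)·4! - C(4,3)·3! + C(4,4)·2!
= 720 - 480 + 144 - 24 + 2
= 362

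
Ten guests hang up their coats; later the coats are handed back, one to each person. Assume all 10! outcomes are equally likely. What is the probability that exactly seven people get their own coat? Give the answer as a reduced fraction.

1/15120

Favorable outcomes: C(10,7)·!3 = 120·2 = 240.
Total outcomes: 10! = 3628800.
Probability = 240/3628800 = 1/15120.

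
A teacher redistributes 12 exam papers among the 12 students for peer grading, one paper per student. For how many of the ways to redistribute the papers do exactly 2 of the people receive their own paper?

88107426

Pick the 2 fixed positions: C(12,2) = 66 ways.
The other 10 form a derangement: !10 = 1334961.
Total: 66 × 1334961 = 88107426.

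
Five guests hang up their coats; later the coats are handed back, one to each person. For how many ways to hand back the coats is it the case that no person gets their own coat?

44

The subfactorial !5 = [5!/e] (nearest integer).
5! = 120, and 120/e ≈ 44.15, so !5 = 44.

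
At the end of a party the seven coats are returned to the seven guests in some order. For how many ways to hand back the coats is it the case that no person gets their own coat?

The subfactorial !7 = [7!/e] (nearest integer).
7! = 5040, and 5040/e ≈ 1854.11, so !7 = 1854.

1854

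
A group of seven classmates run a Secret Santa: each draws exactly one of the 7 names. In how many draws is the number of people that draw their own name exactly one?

1855

Choose which one of the 7 is fixed: C(7,1) = 7.
The other 6 form a derangement: !6 = 265.
Total: 7 × 265 = 1855.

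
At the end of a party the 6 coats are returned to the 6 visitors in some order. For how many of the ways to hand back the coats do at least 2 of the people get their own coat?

191

Sum C(6,i)·!(6-i) for i = 2..6:
  i=2: C(6,2)·!4 = 15·9 = 135
  i=3: C(6,3)·!3 = 20·2 = 40
  i=4: C(6,4)·!2 = 15·1 = 15
  i=5: C(6,5)·!1 = 6·0 = 0
  i=6: C(6,6)·!0 = 1·1 = 1
Total = 191.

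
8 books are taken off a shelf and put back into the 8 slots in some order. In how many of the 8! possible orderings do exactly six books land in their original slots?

Choose which 6 of the 8 are fixed: C(8,6) = 28.
The remaining 2 must be deranged: !2 = 1.
Total: 28 × 1 = 28.

28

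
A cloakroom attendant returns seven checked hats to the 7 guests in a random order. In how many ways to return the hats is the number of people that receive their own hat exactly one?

1855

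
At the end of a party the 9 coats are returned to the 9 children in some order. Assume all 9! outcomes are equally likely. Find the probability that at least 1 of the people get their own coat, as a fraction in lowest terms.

28673/45360

Favorable outcomes: Σ_{i≥1} C(9,i)·!(9-i) = 9·14833 + 36·1854 + 84·265 + 126·44 + 126·9 + 84·2 + 36·1 + 9·0 + 1·1 = 229384.
Total outcomes: 9! = 362880.
Probability = 229384/362880 = 28673/45360.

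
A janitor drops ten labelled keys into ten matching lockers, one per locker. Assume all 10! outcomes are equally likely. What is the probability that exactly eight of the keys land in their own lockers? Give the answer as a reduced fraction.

Favorable outcomes: C(10,8)·!2 = 45·1 = 45.
Total outcomes: 10! = 3628800.
Probability = 45/3628800 = 1/80640.

1/80640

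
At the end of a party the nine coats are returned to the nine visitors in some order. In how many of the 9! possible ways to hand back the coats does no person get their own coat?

133496

By inclusion-exclusion, !9 = Σ (-1)^k · 9!/k! for k=0..9
= 9! - 9!/1! + 9!/2! - 9!/3! + 9!/4! - 9!/5! + 9!/6! - 9!/7! + 9!/8! - 9!/9!
= 362880 - 362880 + 181440 - 60480 + 15120 - 3024 + 504 - 72 + 9 - 1
= 133496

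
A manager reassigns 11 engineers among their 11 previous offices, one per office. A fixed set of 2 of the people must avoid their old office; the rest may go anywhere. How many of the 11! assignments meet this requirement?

33022080

Let A_j be the event that the j-th constrained one is fixed. By inclusion-exclusion over the 2 events:
Σ_{j=0}^{2} (-1)^j C(2,j)(11-j)!
= C(2,0)·11! - C(2,1)·10! + C(2,2)·9!
= 39916800 - 7257600 + 362880
= 33022080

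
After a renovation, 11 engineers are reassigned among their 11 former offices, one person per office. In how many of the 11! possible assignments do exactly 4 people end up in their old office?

Pick the 4 fixed positions: C(11,4) = 330 ways.
The remaining 7 must be deranged: !7 = 1854.
Total: 330 × 1854 = 611820.

611820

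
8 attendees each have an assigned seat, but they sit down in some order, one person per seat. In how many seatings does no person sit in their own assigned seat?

14833

!8 = 8! · Σ_{k=0}^{8} (-1)^k/k!
= 8! - 8!/1! + 8!/2! - 8!/3! + 8!/4! - 8!/5! + 8!/6! - 8!/7! + 8!/8!
= 40320 - 40320 + 20160 - 6720 + 1680 - 336 + 56 - 8 + 1
= 14833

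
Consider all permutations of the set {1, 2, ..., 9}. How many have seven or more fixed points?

37

Sum C(9,i)·!(9-i) for i = 7..9:
  i=7: C(9,7)·!2 = 36·1 = 36
  i=8: C(9,8)·!1 = 9·0 = 0
  i=9: C(9,9)·!0 = 1·1 = 1
Total = 37.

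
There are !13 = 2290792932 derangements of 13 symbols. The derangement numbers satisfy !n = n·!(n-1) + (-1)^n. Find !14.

!14 = 14·2290792932 + 1 = 32071101049.

32071101049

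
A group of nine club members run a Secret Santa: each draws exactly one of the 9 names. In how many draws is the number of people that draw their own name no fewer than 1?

# with exactly i fixed is C(9,i)·!(9-i); sum over i=1..9:
  i=1: C(9,1)·!8 = 9·14833 = 133497
  i=2: C(9,2)·!7 = 36·1854 = 66744
  i=3: C(9,3)·!6 = 84·265 = 22260
  i=4: C(9,4)·!5 = 126·44 = 5544
  i=5: C(9,5)·!4 = 126·9 = 1134
  i=6: C(9,6)·!3 = 84·2 = 168
  i=7: C(9,7)·!2 = 36·1 = 36
  i=8: C(9,8)·!1 = 9·0 = 0
  i=9: C(9,9)·!0 = 1·1 = 1
Total = 229384.

229384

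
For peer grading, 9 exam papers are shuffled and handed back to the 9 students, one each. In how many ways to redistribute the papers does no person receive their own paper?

Recurrence: !9 = 8·(!8 + !7).
!9 = 8·(14833 + 1854) = 8·16687 = 133496

133496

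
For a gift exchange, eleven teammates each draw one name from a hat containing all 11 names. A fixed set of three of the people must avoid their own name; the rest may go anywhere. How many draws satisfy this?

30078720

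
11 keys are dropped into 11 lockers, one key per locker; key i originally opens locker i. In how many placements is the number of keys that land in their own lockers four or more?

Sum C(11,i)·!(11-i) for i = 4..11:
  i=4: C(11,4)·!7 = 330·1854 = 611820
  i=5: C(11,5)·!6 = 462·265 = 122430
  i=6: C(11,6)·!5 = 462·44 = 20328
  i=7: C(11,7)·!4 = 330·9 = 2970
  i=8: C(11,8)·!3 = 165·2 = 330
  i=9: C(11,9)·!2 = 55·1 = 55
  i=10: C(11,10)·!1 = 11·0 = 0
  i=11: C(11,11)·!0 = 1·1 = 1
Total = 757934.

757934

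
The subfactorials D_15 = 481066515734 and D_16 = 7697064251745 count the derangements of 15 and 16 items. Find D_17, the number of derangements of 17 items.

D_17 = (17-1)·(D_16 + D_15) = 16·(7697064251745 + 481066515734) = 16·8178130767479 = 130850092279664.

130850092279664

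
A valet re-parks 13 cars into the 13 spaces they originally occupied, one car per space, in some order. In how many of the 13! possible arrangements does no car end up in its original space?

2290792932

Use !n = (n-1)(!(n-1) + !(n-2)).
!13 = 12·(176214841 + 14684570) = 12·190899411 = 2290792932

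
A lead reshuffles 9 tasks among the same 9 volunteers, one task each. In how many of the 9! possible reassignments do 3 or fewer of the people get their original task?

355997

# with exactly i fixed is C(9,i)·!(9-i); sum over i=0..3:
  i=0: C(9,0)·!9 = 1·133496 = 133496
  i=1: C(9,1)·!8 = 9·14833 = 133497
  i=2: C(9,2)·!7 = 36·1854 = 66744
  i=3: C(9,3)·!6 = 84·265 = 22260
Total = 355997.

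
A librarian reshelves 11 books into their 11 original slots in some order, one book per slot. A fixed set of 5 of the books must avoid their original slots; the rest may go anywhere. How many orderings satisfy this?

Inclusion-exclusion on the 5 forbidden self-matches:
Σ_{j=0}^{5} (-1)^j C(5,j)(11-j)!
= C(5,0)·11! - C(5,1)·10! + C(5,2)·9! - C(5,3)·8! + C(5,4)·7! - C(5,5)·6!
= 39916800 - 18144000 + 3628800 - 403200 + 25200 - 720
= 25022880

25022880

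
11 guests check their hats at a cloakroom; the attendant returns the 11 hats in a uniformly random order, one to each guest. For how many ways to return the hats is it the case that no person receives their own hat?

14684570

!11 = 11! · Σ_{k=0}^{11} (-1)^k/k!
= 11! - 11!/1! + 11!/2! - 11!/3! + 11!/4! - 11!/5! + 11!/6! - 11!/7! + 11!/8! - 11!/9! + 11!/10! - 11!/11!
= 39916800 - 39916800 + 19958400 - 6652800 + 1663200 - 332640 + 55440 - 7920 + 990 - 110 + 11 - 1
= 14684570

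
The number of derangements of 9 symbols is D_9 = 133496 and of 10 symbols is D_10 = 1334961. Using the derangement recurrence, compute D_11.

14684570

D_11 = (11-1)·(D_10 + D_9) = 10·(1334961 + 133496) = 10·1468457 = 14684570.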